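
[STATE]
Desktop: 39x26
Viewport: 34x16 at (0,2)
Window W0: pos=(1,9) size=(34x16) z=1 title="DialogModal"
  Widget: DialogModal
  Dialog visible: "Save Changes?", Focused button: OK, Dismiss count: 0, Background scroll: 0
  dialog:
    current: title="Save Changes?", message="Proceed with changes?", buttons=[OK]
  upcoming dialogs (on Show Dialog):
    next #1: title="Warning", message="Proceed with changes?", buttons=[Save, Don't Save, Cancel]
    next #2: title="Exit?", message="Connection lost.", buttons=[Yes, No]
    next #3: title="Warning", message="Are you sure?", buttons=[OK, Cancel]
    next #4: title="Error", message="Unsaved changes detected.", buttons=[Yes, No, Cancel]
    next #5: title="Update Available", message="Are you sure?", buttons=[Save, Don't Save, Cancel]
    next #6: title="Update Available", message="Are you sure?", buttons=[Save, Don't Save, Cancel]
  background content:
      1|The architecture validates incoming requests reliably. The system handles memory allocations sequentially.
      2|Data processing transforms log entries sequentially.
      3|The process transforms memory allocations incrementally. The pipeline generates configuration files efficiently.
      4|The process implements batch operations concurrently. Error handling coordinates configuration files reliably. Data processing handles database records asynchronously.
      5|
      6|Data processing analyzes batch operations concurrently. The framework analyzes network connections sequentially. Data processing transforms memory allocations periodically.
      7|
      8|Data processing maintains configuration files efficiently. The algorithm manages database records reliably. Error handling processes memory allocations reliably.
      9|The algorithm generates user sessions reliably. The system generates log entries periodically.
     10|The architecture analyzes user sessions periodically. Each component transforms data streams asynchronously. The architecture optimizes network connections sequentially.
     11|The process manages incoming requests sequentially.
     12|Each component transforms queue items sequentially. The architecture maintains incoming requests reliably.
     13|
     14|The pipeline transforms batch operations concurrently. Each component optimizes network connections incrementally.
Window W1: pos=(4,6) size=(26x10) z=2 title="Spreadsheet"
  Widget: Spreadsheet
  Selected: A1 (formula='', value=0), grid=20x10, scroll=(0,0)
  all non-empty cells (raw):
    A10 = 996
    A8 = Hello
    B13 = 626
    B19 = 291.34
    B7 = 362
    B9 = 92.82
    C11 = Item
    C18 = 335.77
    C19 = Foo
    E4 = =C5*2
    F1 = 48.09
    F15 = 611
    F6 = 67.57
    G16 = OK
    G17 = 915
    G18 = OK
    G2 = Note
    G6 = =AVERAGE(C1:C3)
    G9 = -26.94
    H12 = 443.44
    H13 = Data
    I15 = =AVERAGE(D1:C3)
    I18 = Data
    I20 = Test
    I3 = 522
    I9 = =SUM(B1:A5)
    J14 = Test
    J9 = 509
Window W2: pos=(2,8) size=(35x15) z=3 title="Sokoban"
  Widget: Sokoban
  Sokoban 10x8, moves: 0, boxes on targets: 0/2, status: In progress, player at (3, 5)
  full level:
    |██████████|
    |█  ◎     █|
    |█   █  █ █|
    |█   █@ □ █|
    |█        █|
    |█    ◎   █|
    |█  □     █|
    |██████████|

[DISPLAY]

                                  
                                  
                                  
                                  
    ┏━━━━━━━━━━━━━━━━━━━━━━━━┓    
    ┃ Spreadsheet            ┃    
  ┏━━━━━━━━━━━━━━━━━━━━━━━━━━━━━━━
 ┏┃ Sokoban                       
 ┃┠───────────────────────────────
 ┠┃██████████                     
 ┃┃█  ◎     █                     
 ┃┃█   █  █ █                     
 ┃┃█   █@ □ █                     
 ┃┃█        █                     
 ┃┃█    ◎   █                     
 ┃┃█  □     █                     


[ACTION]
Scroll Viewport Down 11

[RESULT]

 ┃┠───────────────────────────────
 ┠┃██████████                     
 ┃┃█  ◎     █                     
 ┃┃█   █  █ █                     
 ┃┃█   █@ □ █                     
 ┃┃█        █                     
 ┃┃█    ◎   █                     
 ┃┃█  □     █                     
 ┃┃██████████                     
 ┃┃Moves: 0  0/2                  
 ┃┃                               
 ┃┃                               
 ┃┗━━━━━━━━━━━━━━━━━━━━━━━━━━━━━━━
 ┃Each component transforms queue 
 ┗━━━━━━━━━━━━━━━━━━━━━━━━━━━━━━━━
                                  


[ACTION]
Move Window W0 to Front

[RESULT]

 ┃ DialogModal                    
 ┠────────────────────────────────
 ┃The architecture validates incom
 ┃Data processing transforms log e
 ┃The process transforms memory al
 ┃The┌───────────────────────┐ ope
 ┃   │     Save Changes?     │    
 ┃Dat│ Proceed with changes? │ch o
 ┃   │          [OK]         │    
 ┃Dat└───────────────────────┘nfig
 ┃The algorithm generates user ses
 ┃The architecture analyzes user s
 ┃The process manages incoming req
 ┃Each component transforms queue 
 ┗━━━━━━━━━━━━━━━━━━━━━━━━━━━━━━━━
                                  


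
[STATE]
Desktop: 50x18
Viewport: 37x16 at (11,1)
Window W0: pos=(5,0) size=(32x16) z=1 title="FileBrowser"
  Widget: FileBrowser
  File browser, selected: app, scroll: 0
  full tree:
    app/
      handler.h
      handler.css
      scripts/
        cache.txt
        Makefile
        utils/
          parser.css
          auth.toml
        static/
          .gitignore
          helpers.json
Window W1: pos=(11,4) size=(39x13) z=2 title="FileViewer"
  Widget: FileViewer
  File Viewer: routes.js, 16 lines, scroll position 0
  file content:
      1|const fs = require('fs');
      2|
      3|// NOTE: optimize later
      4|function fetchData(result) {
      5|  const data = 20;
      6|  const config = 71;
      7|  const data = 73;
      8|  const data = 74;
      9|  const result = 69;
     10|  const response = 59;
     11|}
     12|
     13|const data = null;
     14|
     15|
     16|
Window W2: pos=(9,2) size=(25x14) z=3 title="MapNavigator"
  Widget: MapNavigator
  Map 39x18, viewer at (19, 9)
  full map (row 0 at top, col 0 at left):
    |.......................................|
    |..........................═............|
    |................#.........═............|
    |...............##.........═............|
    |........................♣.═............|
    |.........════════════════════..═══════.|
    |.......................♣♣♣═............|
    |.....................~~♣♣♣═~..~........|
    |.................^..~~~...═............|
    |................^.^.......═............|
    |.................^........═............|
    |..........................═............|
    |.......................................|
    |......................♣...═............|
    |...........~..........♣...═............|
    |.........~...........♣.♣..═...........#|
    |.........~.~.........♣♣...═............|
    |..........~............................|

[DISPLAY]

Browser                  ┃           
━━━━━━━━━━━━━━━━━━━━━━┓──┨           
MapNavigator          ┃  ┃           
──────────────────────┨━━━━━━━━━━━━━━
...............♣.═....┃              
════════════════════..┃──────────────
..............♣♣♣═....┃');           
............~~♣♣♣═~..~┃              
........^..~~~...═....┃r             
.......^.^@......═....┃ult) {        
........^........═....┃              
.................═....┃              
......................┃              
.............♣...═....┃              
━━━━━━━━━━━━━━━━━━━━━━┛              
┗━━━━━━━━━━━━━━━━━━━━━━━━━━━━━━━━━━━━


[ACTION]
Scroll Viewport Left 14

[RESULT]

     ┃ FileBrowser                  ┃
     ┠───┏━━━━━━━━━━━━━━━━━━━━━━━┓──┨
     ┃> [┃ MapNavigator          ┃  ┃
     ┃   ┠───────────────────────┨━━━
     ┃   ┃................♣.═....┃   
     ┃   ┃.════════════════════..┃───
     ┃   ┃...............♣♣♣═....┃');
     ┃   ┃.............~~♣♣♣═~..~┃   
     ┃   ┃.........^..~~~...═....┃r  
     ┃   ┃........^.^@......═....┃ult
     ┃   ┃.........^........═....┃   
     ┃   ┃..................═....┃   
     ┃   ┃.......................┃   
     ┃   ┃..............♣...═....┃   
     ┗━━━┗━━━━━━━━━━━━━━━━━━━━━━━┛   
           ┗━━━━━━━━━━━━━━━━━━━━━━━━━


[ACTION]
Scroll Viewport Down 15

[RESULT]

     ┠───┏━━━━━━━━━━━━━━━━━━━━━━━┓──┨
     ┃> [┃ MapNavigator          ┃  ┃
     ┃   ┠───────────────────────┨━━━
     ┃   ┃................♣.═....┃   
     ┃   ┃.════════════════════..┃───
     ┃   ┃...............♣♣♣═....┃');
     ┃   ┃.............~~♣♣♣═~..~┃   
     ┃   ┃.........^..~~~...═....┃r  
     ┃   ┃........^.^@......═....┃ult
     ┃   ┃.........^........═....┃   
     ┃   ┃..................═....┃   
     ┃   ┃.......................┃   
     ┃   ┃..............♣...═....┃   
     ┗━━━┗━━━━━━━━━━━━━━━━━━━━━━━┛   
           ┗━━━━━━━━━━━━━━━━━━━━━━━━━
                                     


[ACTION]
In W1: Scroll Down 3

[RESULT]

     ┠───┏━━━━━━━━━━━━━━━━━━━━━━━┓──┨
     ┃> [┃ MapNavigator          ┃  ┃
     ┃   ┠───────────────────────┨━━━
     ┃   ┃................♣.═....┃   
     ┃   ┃.════════════════════..┃───
     ┃   ┃...............♣♣♣═....┃ult
     ┃   ┃.............~~♣♣♣═~..~┃   
     ┃   ┃.........^..~~~...═....┃   
     ┃   ┃........^.^@......═....┃   
     ┃   ┃.........^........═....┃   
     ┃   ┃..................═....┃   
     ┃   ┃.......................┃   
     ┃   ┃..............♣...═....┃   
     ┗━━━┗━━━━━━━━━━━━━━━━━━━━━━━┛   
           ┗━━━━━━━━━━━━━━━━━━━━━━━━━
                                     


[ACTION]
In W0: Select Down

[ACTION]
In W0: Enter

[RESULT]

     ┠───┏━━━━━━━━━━━━━━━━━━━━━━━┓──┨
     ┃  [┃ MapNavigator          ┃  ┃
     ┃  >┠───────────────────────┨━━━
     ┃   ┃................♣.═....┃   
     ┃   ┃.════════════════════..┃───
     ┃   ┃...............♣♣♣═....┃ult
     ┃   ┃.............~~♣♣♣═~..~┃   
     ┃   ┃.........^..~~~...═....┃   
     ┃   ┃........^.^@......═....┃   
     ┃   ┃.........^........═....┃   
     ┃   ┃..................═....┃   
     ┃   ┃.......................┃   
     ┃   ┃..............♣...═....┃   
     ┗━━━┗━━━━━━━━━━━━━━━━━━━━━━━┛   
           ┗━━━━━━━━━━━━━━━━━━━━━━━━━
                                     


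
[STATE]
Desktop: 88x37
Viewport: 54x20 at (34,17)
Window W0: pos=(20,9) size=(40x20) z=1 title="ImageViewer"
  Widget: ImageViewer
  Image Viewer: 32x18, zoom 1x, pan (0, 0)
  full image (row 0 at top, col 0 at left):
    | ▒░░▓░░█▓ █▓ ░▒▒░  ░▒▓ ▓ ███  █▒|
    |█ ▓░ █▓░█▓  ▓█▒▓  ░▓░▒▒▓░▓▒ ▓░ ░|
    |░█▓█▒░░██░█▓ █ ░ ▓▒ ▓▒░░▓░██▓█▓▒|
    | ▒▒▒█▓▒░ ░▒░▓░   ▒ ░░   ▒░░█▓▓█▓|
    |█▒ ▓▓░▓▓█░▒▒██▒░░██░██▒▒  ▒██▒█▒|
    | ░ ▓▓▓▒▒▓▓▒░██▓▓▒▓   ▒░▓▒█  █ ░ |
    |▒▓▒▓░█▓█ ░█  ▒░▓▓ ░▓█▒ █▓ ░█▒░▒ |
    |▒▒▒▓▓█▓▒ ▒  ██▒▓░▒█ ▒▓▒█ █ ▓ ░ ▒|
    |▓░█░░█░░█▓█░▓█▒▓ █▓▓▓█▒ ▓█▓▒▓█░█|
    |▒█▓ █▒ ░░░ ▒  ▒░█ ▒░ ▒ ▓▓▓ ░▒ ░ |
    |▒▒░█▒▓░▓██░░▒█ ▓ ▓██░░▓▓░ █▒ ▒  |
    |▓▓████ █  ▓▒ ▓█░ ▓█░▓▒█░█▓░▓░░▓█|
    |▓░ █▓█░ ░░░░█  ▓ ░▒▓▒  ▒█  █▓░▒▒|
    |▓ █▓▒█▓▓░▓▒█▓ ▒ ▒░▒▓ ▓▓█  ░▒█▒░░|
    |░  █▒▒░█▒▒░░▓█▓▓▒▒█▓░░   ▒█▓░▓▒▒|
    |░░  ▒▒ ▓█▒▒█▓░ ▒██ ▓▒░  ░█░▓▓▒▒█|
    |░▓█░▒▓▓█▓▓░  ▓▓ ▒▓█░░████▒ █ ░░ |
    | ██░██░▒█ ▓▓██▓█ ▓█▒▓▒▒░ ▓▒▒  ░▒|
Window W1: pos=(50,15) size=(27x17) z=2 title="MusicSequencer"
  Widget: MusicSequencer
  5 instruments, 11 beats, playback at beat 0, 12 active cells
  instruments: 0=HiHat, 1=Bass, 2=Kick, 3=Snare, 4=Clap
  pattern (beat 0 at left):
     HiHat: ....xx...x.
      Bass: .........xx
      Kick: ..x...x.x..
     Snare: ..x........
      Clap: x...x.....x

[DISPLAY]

█▓▓▒▓   ▒░▓▒█  █┠─────────────────────────┨           
▒░▓▓ ░▓█▒ █▓ ░█▒┃      ▼1234567890        ┃           
█▒▓░▒█ ▒▓▒█ █ ▓ ┃ HiHat····██···█·        ┃           
█▒▓ █▓▓▓█▒ ▓█▓▒▓┃  Bass·········██        ┃           
 ▒░█ ▒░ ▒ ▓▓▓ ░▒┃  Kick··█···█·█··        ┃           
█ ▓ ▓██░░▓▓░ █▒ ┃ Snare··█········        ┃           
▓█░ ▓█░▓▒█░█▓░▓░┃  Clap█···█·····█        ┃           
  ▓ ░▒▓▒  ▒█  █▓┃                         ┃           
 ▒ ▒░▒▓ ▓▓█  ░▒█┃                         ┃           
█▓▓▒▒█▓░░   ▒█▓░┃                         ┃           
░ ▒██ ▓▒░  ░█░▓▓┃                         ┃           
━━━━━━━━━━━━━━━━┃                         ┃           
                ┃                         ┃           
                ┃                         ┃           
                ┗━━━━━━━━━━━━━━━━━━━━━━━━━┛           
                                                      
                                                      
                                                      
                                                      
                                                      


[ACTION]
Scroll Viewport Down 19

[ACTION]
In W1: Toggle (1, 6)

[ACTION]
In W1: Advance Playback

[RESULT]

█▓▓▒▓   ▒░▓▒█  █┠─────────────────────────┨           
▒░▓▓ ░▓█▒ █▓ ░█▒┃      0▼234567890        ┃           
█▒▓░▒█ ▒▓▒█ █ ▓ ┃ HiHat····██···█·        ┃           
█▒▓ █▓▓▓█▒ ▓█▓▒▓┃  Bass······█··██        ┃           
 ▒░█ ▒░ ▒ ▓▓▓ ░▒┃  Kick··█···█·█··        ┃           
█ ▓ ▓██░░▓▓░ █▒ ┃ Snare··█········        ┃           
▓█░ ▓█░▓▒█░█▓░▓░┃  Clap█···█·····█        ┃           
  ▓ ░▒▓▒  ▒█  █▓┃                         ┃           
 ▒ ▒░▒▓ ▓▓█  ░▒█┃                         ┃           
█▓▓▒▒█▓░░   ▒█▓░┃                         ┃           
░ ▒██ ▓▒░  ░█░▓▓┃                         ┃           
━━━━━━━━━━━━━━━━┃                         ┃           
                ┃                         ┃           
                ┃                         ┃           
                ┗━━━━━━━━━━━━━━━━━━━━━━━━━┛           
                                                      
                                                      
                                                      
                                                      
                                                      


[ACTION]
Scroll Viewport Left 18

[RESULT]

    ┃ ░ ▓▓▓▒▒▓▓▒░██▓▓▒▓   ▒░▓▒█  █┠───────────────────
    ┃▒▓▒▓░█▓█ ░█  ▒░▓▓ ░▓█▒ █▓ ░█▒┃      0▼234567890  
    ┃▒▒▒▓▓█▓▒ ▒  ██▒▓░▒█ ▒▓▒█ █ ▓ ┃ HiHat····██···█·  
    ┃▓░█░░█░░█▓█░▓█▒▓ █▓▓▓█▒ ▓█▓▒▓┃  Bass······█··██  
    ┃▒█▓ █▒ ░░░ ▒  ▒░█ ▒░ ▒ ▓▓▓ ░▒┃  Kick··█···█·█··  
    ┃▒▒░█▒▓░▓██░░▒█ ▓ ▓██░░▓▓░ █▒ ┃ Snare··█········  
    ┃▓▓████ █  ▓▒ ▓█░ ▓█░▓▒█░█▓░▓░┃  Clap█···█·····█  
    ┃▓░ █▓█░ ░░░░█  ▓ ░▒▓▒  ▒█  █▓┃                   
    ┃▓ █▓▒█▓▓░▓▒█▓ ▒ ▒░▒▓ ▓▓█  ░▒█┃                   
    ┃░  █▒▒░█▒▒░░▓█▓▓▒▒█▓░░   ▒█▓░┃                   
    ┃░░  ▒▒ ▓█▒▒█▓░ ▒██ ▓▒░  ░█░▓▓┃                   
    ┗━━━━━━━━━━━━━━━━━━━━━━━━━━━━━┃                   
                                  ┃                   
                                  ┃                   
                                  ┗━━━━━━━━━━━━━━━━━━━
                                                      
                                                      
                                                      
                                                      
                                                      


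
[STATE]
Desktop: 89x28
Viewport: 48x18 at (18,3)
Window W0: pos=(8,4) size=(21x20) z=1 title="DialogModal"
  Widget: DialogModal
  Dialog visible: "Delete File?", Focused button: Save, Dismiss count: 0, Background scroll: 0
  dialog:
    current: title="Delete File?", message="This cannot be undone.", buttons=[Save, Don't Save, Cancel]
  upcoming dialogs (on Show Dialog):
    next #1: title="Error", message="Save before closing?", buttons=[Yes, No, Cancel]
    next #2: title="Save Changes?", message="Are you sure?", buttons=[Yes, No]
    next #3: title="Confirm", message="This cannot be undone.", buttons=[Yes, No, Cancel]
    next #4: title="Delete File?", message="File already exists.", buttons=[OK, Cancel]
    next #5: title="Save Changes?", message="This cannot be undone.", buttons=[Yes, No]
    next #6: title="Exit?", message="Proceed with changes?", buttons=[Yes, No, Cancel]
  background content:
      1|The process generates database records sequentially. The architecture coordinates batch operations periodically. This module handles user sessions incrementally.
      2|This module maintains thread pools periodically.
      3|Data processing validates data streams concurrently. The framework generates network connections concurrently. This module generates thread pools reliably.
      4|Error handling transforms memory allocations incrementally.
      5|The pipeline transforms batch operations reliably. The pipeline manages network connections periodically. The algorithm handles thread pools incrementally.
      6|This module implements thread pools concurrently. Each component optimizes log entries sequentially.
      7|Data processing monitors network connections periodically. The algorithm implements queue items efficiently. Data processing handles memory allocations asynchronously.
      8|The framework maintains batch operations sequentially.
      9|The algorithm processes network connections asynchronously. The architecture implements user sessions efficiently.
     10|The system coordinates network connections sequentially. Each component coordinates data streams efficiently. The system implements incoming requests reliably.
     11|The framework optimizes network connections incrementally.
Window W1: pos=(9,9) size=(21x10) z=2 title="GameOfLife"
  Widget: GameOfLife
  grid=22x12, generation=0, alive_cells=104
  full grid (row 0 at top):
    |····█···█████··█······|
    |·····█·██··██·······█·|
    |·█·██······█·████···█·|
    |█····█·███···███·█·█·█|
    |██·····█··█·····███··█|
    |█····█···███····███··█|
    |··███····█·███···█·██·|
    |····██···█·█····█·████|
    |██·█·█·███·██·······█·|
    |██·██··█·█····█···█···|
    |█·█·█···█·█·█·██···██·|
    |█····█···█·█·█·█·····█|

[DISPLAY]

                                                
━━━━━━━━━━┓                                     
dal       ┃                                     
──────────┨                                     
ss generat┃                                     
le maintai┃                                     
━━━━━━━━━━━┓                                    
ife        ┃                                    
───────────┨                                    
           ┃                                    
█···███·█·█┃                                    
·█·····███·┃                                    
███····███·┃                                    
█·███···█·█┃                                    
█·█····█·██┃                                    
━━━━━━━━━━━┛                                    
          ┃                                     
          ┃                                     


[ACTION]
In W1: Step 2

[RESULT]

                                                
━━━━━━━━━━┓                                     
dal       ┃                                     
──────────┨                                     
ss generat┃                                     
le maintai┃                                     
━━━━━━━━━━━┓                                    
ife        ┃                                    
───────────┨                                    
           ┃                                    
···██····██┃                                    
··███······┃                                    
██·········┃                                    
·█·········┃                                    
█··█····███┃                                    
━━━━━━━━━━━┛                                    
          ┃                                     
          ┃                                     


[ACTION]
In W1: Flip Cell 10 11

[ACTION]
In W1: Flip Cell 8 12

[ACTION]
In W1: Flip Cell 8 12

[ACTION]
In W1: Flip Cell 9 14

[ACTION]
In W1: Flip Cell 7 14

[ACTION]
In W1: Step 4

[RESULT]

                                                
━━━━━━━━━━┓                                     
dal       ┃                                     
──────────┨                                     
ss generat┃                                     
le maintai┃                                     
━━━━━━━━━━━┓                                    
ife        ┃                                    
───────────┨                                    
           ┃                                    
·····█···█·┃                                    
·█···█·····┃                                    
██········█┃                                    
···········┃                                    
·█···██····┃                                    
━━━━━━━━━━━┛                                    
          ┃                                     
          ┃                                     


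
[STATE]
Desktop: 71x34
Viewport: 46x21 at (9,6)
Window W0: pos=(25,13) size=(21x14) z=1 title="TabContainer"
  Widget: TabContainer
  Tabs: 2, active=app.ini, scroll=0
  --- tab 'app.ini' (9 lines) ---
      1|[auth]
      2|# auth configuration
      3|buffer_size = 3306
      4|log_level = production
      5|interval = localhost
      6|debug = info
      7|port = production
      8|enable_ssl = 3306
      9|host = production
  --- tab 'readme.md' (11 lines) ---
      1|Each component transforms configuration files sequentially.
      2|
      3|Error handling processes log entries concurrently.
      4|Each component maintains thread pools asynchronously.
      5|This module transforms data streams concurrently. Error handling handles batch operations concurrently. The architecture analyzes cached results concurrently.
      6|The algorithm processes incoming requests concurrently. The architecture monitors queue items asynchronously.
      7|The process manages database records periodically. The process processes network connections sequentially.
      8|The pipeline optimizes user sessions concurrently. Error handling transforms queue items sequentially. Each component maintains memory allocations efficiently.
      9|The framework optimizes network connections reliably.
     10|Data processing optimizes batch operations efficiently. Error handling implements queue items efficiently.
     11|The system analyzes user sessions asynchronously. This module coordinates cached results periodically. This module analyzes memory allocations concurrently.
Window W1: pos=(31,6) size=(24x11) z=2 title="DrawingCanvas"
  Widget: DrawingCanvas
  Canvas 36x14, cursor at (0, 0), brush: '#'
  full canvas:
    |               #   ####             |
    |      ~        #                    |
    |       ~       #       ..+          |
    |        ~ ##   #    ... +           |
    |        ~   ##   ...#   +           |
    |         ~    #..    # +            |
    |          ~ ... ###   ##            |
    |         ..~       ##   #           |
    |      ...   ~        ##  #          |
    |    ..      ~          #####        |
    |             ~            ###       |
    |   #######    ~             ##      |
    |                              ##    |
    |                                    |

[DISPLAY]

                      ┏━━━━━━━━━━━━━━━━━━━━━━┓
                      ┃ DrawingCanvas        ┃
                      ┠──────────────────────┨
                      ┃+              #   ###┃
                      ┃      ~        #      ┃
                      ┃       ~       #      ┃
                      ┃        ~ ##   #    ..┃
                ┏━━━━━┃        ~   ##   ...# ┃
                ┃ TabC┃         ~    #..    #┃
                ┠─────┃          ~ ... ###   ┃
                ┃[app.┗━━━━━━━━━━━━━━━━━━━━━━┛
                ┃───────────────────┃         
                ┃[auth]             ┃         
                ┃# auth configuratio┃         
                ┃buffer_size = 3306 ┃         
                ┃log_level = product┃         
                ┃interval = localhos┃         
                ┃debug = info       ┃         
                ┃port = production  ┃         
                ┃enable_ssl = 3306  ┃         
                ┗━━━━━━━━━━━━━━━━━━━┛         


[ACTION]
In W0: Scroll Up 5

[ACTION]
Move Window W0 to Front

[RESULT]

                      ┏━━━━━━━━━━━━━━━━━━━━━━┓
                      ┃ DrawingCanvas        ┃
                      ┠──────────────────────┨
                      ┃+              #   ###┃
                      ┃      ~        #      ┃
                      ┃       ~       #      ┃
                      ┃        ~ ##   #    ..┃
                ┏━━━━━━━━━━━━━━━━━━━┓   ...# ┃
                ┃ TabContainer      ┃#..    #┃
                ┠───────────────────┨. ###   ┃
                ┃[app.ini]│ readme.m┃━━━━━━━━┛
                ┃───────────────────┃         
                ┃[auth]             ┃         
                ┃# auth configuratio┃         
                ┃buffer_size = 3306 ┃         
                ┃log_level = product┃         
                ┃interval = localhos┃         
                ┃debug = info       ┃         
                ┃port = production  ┃         
                ┃enable_ssl = 3306  ┃         
                ┗━━━━━━━━━━━━━━━━━━━┛         


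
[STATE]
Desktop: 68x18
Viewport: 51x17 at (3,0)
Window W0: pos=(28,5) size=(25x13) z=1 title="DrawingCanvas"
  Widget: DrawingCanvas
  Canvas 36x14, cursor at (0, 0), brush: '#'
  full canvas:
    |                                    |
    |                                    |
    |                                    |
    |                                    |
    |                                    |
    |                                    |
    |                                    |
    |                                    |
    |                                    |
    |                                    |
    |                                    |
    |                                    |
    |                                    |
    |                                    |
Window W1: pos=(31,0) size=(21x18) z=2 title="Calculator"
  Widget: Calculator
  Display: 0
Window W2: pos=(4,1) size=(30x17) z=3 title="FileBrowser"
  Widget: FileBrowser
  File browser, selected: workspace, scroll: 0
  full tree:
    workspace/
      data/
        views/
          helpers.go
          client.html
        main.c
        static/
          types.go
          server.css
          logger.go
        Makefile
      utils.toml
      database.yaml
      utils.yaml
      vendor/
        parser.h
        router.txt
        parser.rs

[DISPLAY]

                            ┏━━━━━━━━━━━━━━━━━━━┓  
 ┏━━━━━━━━━━━━━━━━━━━━━━━━━━━━┓alculator        ┃  
 ┃ FileBrowser                ┃─────────────────┨  
 ┠────────────────────────────┨                0┃  
 ┃> [-] workspace/            ┃──┬───┬───┬───┐  ┃  
 ┃    [+] data/               ┃7 │ 8 │ 9 │ ÷ │  ┃┓ 
 ┃    utils.toml              ┃──┼───┼───┼───┤  ┃┃ 
 ┃    database.yaml           ┃4 │ 5 │ 6 │ × │  ┃┨ 
 ┃    utils.yaml              ┃──┼───┼───┼───┤  ┃┃ 
 ┃    [+] vendor/             ┃1 │ 2 │ 3 │ - │  ┃┃ 
 ┃                            ┃──┼───┼───┼───┤  ┃┃ 
 ┃                            ┃0 │ . │ = │ + │  ┃┃ 
 ┃                            ┃──┼───┼───┼───┤  ┃┃ 
 ┃                            ┃C │ MC│ MR│ M+│  ┃┃ 
 ┃                            ┃──┴───┴───┴───┘  ┃┃ 
 ┃                            ┃                 ┃┃ 
 ┃                            ┃                 ┃┃ 


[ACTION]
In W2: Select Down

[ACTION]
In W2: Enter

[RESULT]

                            ┏━━━━━━━━━━━━━━━━━━━┓  
 ┏━━━━━━━━━━━━━━━━━━━━━━━━━━━━┓alculator        ┃  
 ┃ FileBrowser                ┃─────────────────┨  
 ┠────────────────────────────┨                0┃  
 ┃  [-] workspace/            ┃──┬───┬───┬───┐  ┃  
 ┃  > [-] data/               ┃7 │ 8 │ 9 │ ÷ │  ┃┓ 
 ┃      [+] views/            ┃──┼───┼───┼───┤  ┃┃ 
 ┃      main.c                ┃4 │ 5 │ 6 │ × │  ┃┨ 
 ┃      [+] static/           ┃──┼───┼───┼───┤  ┃┃ 
 ┃      Makefile              ┃1 │ 2 │ 3 │ - │  ┃┃ 
 ┃    utils.toml              ┃──┼───┼───┼───┤  ┃┃ 
 ┃    database.yaml           ┃0 │ . │ = │ + │  ┃┃ 
 ┃    utils.yaml              ┃──┼───┼───┼───┤  ┃┃ 
 ┃    [+] vendor/             ┃C │ MC│ MR│ M+│  ┃┃ 
 ┃                            ┃──┴───┴───┴───┘  ┃┃ 
 ┃                            ┃                 ┃┃ 
 ┃                            ┃                 ┃┃ 


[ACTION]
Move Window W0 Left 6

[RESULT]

                            ┏━━━━━━━━━━━━━━━━━━━┓  
 ┏━━━━━━━━━━━━━━━━━━━━━━━━━━━━┓alculator        ┃  
 ┃ FileBrowser                ┃─────────────────┨  
 ┠────────────────────────────┨                0┃  
 ┃  [-] workspace/            ┃──┬───┬───┬───┐  ┃  
 ┃  > [-] data/               ┃7 │ 8 │ 9 │ ÷ │  ┃  
 ┃      [+] views/            ┃──┼───┼───┼───┤  ┃  
 ┃      main.c                ┃4 │ 5 │ 6 │ × │  ┃  
 ┃      [+] static/           ┃──┼───┼───┼───┤  ┃  
 ┃      Makefile              ┃1 │ 2 │ 3 │ - │  ┃  
 ┃    utils.toml              ┃──┼───┼───┼───┤  ┃  
 ┃    database.yaml           ┃0 │ . │ = │ + │  ┃  
 ┃    utils.yaml              ┃──┼───┼───┼───┤  ┃  
 ┃    [+] vendor/             ┃C │ MC│ MR│ M+│  ┃  
 ┃                            ┃──┴───┴───┴───┘  ┃  
 ┃                            ┃                 ┃  
 ┃                            ┃                 ┃  


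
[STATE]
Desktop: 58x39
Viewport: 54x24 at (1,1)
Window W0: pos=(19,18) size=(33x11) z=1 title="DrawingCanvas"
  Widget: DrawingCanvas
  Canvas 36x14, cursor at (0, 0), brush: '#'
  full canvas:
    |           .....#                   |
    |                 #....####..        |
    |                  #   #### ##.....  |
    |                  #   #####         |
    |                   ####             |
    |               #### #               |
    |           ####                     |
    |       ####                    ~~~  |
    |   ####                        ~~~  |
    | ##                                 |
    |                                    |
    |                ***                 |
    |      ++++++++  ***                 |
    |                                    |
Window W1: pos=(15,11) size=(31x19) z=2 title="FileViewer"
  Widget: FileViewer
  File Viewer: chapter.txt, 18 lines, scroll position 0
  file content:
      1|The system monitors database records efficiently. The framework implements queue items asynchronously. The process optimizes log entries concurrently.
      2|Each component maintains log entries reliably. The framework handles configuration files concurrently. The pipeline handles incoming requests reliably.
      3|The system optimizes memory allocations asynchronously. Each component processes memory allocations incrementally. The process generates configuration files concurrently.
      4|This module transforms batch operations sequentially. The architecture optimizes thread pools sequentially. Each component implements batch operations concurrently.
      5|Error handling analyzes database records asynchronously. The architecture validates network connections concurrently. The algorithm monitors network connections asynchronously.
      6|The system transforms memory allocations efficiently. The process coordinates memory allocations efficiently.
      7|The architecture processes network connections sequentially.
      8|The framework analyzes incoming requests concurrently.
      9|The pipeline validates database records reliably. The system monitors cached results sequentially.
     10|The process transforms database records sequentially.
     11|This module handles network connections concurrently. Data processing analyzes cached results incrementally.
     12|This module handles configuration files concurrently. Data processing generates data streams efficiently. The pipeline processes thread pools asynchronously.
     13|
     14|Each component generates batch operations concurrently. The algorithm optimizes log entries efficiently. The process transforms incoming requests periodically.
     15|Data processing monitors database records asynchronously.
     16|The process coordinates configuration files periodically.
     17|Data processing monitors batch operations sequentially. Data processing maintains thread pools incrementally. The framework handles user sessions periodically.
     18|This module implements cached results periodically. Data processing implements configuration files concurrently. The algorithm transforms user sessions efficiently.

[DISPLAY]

                                                      
                                                      
                                                      
                                                      
                                                      
                                                      
                                                      
                                                      
                                                      
                                                      
              ┏━━━━━━━━━━━━━━━━━━━━━━━━━━━━━┓         
              ┃ FileViewer                  ┃         
              ┠─────────────────────────────┨         
              ┃The system monitors database▲┃         
              ┃Each component maintains log█┃         
              ┃The system optimizes memory ░┃         
              ┃This module transforms batch░┃         
              ┃Error handling analyzes data░┃━━━━━┓   
              ┃The system transforms memory░┃     ┃   
              ┃The architecture processes n░┃─────┨   
              ┃The framework analyzes incom░┃     ┃   
              ┃The pipeline validates datab░┃..   ┃   
              ┃The process transforms datab░┃ ##..┃   
              ┃This module handles network ░┃#    ┃   


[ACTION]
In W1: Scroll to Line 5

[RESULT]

                                                      
                                                      
                                                      
                                                      
                                                      
                                                      
                                                      
                                                      
                                                      
                                                      
              ┏━━━━━━━━━━━━━━━━━━━━━━━━━━━━━┓         
              ┃ FileViewer                  ┃         
              ┠─────────────────────────────┨         
              ┃This module transforms batch▲┃         
              ┃Error handling analyzes data░┃         
              ┃The system transforms memory░┃         
              ┃The architecture processes n░┃         
              ┃The framework analyzes incom░┃━━━━━┓   
              ┃The pipeline validates datab░┃     ┃   
              ┃The process transforms datab░┃─────┨   
              ┃This module handles network ░┃     ┃   
              ┃This module handles configur░┃..   ┃   
              ┃                            ░┃ ##..┃   
              ┃Each component generates bat░┃#    ┃   


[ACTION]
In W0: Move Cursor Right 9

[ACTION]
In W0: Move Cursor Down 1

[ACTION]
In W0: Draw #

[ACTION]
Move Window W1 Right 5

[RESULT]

                                                      
                                                      
                                                      
                                                      
                                                      
                                                      
                                                      
                                                      
                                                      
                                                      
                   ┏━━━━━━━━━━━━━━━━━━━━━━━━━━━━━┓    
                   ┃ FileViewer                  ┃    
                   ┠─────────────────────────────┨    
                   ┃This module transforms batch▲┃    
                   ┃Error handling analyzes data░┃    
                   ┃The system transforms memory░┃    
                   ┃The architecture processes n░┃    
                  ┏┃The framework analyzes incom░┃┓   
                  ┃┃The pipeline validates datab░┃┃   
                  ┠┃The process transforms datab░┃┨   
                  ┃┃This module handles network ░┃┃   
                  ┃┃This module handles configur░┃┃   
                  ┃┃                            ░┃┃   
                  ┃┃Each component generates bat░┃┃   
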